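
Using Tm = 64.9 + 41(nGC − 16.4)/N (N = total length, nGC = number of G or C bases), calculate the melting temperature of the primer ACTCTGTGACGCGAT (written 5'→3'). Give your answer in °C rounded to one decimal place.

Base counts: A=3, T=4, G=4, C=4; G+C = 8, N = 15.
Tm = 64.9 + 41·(8 − 16.4)/15 = 64.9 + -344.40/15 = 41.9°C.

41.9°C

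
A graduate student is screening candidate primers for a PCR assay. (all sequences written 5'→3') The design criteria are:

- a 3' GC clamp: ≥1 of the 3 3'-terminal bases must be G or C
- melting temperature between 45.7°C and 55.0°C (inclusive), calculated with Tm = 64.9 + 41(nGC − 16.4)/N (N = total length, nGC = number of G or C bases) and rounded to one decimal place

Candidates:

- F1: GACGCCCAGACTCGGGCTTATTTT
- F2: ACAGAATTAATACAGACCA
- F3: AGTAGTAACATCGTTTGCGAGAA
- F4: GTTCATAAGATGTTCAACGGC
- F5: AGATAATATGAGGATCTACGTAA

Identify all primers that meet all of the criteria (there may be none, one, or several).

F3 and F4.

F1 (24 nt, A=4 T=7 G=6 C=7): 3' end TTT has 0 G/C, need ≥1 ✗; Tm = 64.9 + 41·(13 − 16.4)/24 = 59.1°C, outside 45.7–55.0°C ✗ — fails.
F2 (19 nt, A=10 T=3 G=2 C=4): 3' end CCA has 2 G/C ✓; Tm = 64.9 + 41·(6 − 16.4)/19 = 42.5°C, outside 45.7–55.0°C ✗ — fails.
F3 (23 nt, A=8 T=6 G=6 C=3): 3' end GAA has 1 G/C ✓; Tm = 64.9 + 41·(9 − 16.4)/23 = 51.7°C ✓ — passes.
F4 (21 nt, A=6 T=6 G=5 C=4): 3' end GGC has 3 G/C ✓; Tm = 64.9 + 41·(9 − 16.4)/21 = 50.5°C ✓ — passes.
F5 (23 nt, A=10 T=6 G=5 C=2): 3' end TAA has 0 G/C, need ≥1 ✗; Tm = 64.9 + 41·(7 − 16.4)/23 = 48.1°C ✓ — fails.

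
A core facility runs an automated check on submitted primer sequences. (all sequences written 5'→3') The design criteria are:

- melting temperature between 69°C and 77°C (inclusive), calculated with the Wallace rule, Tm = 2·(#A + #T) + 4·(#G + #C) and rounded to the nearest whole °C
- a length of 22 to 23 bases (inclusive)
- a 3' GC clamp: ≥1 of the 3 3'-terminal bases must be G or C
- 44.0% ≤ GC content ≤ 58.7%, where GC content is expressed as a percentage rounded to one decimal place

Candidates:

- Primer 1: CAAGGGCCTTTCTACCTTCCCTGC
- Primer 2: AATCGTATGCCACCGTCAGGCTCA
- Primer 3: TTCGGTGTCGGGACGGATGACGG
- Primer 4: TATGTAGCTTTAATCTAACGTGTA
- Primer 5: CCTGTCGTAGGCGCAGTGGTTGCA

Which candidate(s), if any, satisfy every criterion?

Primer 1 (24 nt, A=3 T=7 G=4 C=10): Tm = 2·10 + 4·14 = 76°C ✓; length 24, outside 22–23 ✗; 3' end TGC has 2 G/C ✓; GC 14/24 = 58.3% ✓ — fails.
Primer 2 (24 nt, A=6 T=5 G=5 C=8): Tm = 2·11 + 4·13 = 74°C ✓; length 24, outside 22–23 ✗; 3' end TCA has 1 G/C ✓; GC 13/24 = 54.2% ✓ — fails.
Primer 3 (23 nt, A=3 T=5 G=11 C=4): Tm = 2·8 + 4·15 = 76°C ✓; length 23 ✓; 3' end CGG has 3 G/C ✓; GC 15/23 = 65.2%, outside 44.0–58.7% ✗ — fails.
Primer 4 (24 nt, A=7 T=10 G=4 C=3): Tm = 2·17 + 4·7 = 62°C, outside 69–77°C ✗; length 24, outside 22–23 ✗; 3' end GTA has 1 G/C ✓; GC 7/24 = 29.2%, outside 44.0–58.7% ✗ — fails.
Primer 5 (24 nt, A=3 T=6 G=9 C=6): Tm = 2·9 + 4·15 = 78°C, outside 69–77°C ✗; length 24, outside 22–23 ✗; 3' end GCA has 2 G/C ✓; GC 15/24 = 62.5%, outside 44.0–58.7% ✗ — fails.

None of the candidates satisfy all criteria.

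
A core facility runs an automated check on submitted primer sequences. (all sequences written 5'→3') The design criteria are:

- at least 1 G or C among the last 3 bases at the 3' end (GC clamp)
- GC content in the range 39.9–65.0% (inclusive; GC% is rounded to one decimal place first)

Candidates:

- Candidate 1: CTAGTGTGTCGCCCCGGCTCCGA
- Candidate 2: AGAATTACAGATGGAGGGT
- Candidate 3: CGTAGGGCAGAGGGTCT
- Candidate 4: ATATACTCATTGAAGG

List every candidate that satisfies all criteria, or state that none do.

Candidate 2 and Candidate 3.

Candidate 1 (23 nt, A=2 T=5 G=7 C=9): 3' end CGA has 2 G/C ✓; GC 16/23 = 69.6%, outside 39.9–65.0% ✗ — fails.
Candidate 2 (19 nt, A=7 T=4 G=7 C=1): 3' end GGT has 2 G/C ✓; GC 8/19 = 42.1% ✓ — passes.
Candidate 3 (17 nt, A=3 T=3 G=8 C=3): 3' end TCT has 1 G/C ✓; GC 11/17 = 64.7% ✓ — passes.
Candidate 4 (16 nt, A=6 T=5 G=3 C=2): 3' end AGG has 2 G/C ✓; GC 5/16 = 31.3%, outside 39.9–65.0% ✗ — fails.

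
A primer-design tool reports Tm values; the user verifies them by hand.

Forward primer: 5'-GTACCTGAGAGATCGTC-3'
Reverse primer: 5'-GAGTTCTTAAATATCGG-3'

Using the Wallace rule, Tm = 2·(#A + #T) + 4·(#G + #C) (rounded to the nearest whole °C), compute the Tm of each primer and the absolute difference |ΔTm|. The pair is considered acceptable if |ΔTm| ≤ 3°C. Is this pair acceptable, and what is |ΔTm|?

|ΔTm| = 6°C; the pair is not acceptable.

Forward: A=4 T=4 G=5 C=4 → Tm = 2·8 + 4·9 = 52°C.
Reverse: A=5 T=6 G=4 C=2 → Tm = 2·11 + 4·6 = 46°C.
|ΔTm| = |52 − 46| = 6°C, > 3°C.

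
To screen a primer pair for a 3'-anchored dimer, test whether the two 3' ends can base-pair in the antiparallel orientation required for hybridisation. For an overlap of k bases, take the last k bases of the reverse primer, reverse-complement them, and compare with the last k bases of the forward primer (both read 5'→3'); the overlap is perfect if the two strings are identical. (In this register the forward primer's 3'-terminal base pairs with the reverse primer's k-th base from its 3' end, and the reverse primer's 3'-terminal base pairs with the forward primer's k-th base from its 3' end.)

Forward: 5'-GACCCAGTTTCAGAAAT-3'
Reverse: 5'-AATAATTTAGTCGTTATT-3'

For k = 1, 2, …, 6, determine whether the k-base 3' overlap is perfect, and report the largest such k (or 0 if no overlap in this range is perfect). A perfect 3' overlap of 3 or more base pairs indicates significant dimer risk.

Longest perfect overlap: 3 complementary base pairs; significant dimer risk (threshold 3).

Last 6 bases (5'→3') — forward …AGAAAT, reverse …GTTATT.
Reverse complement of the reverse primer's last 6 bases: AATAAC; its first k bases are the reverse complement of the reverse primer's last k bases, so a perfect k-base overlap needs the forward primer's last k bases to equal them.
Comparing (forward last k vs required): k=1: T vs A ✗; k=2: AT vs AA ✗; k=3: AAT vs AAT ✓; k=4: AAAT vs AATA ✗; k=5: GAAAT vs AATAA ✗; k=6: AGAAAT vs AATAAC ✗.
Only k = 3 is perfect, so the longest perfect 3' overlap is 3.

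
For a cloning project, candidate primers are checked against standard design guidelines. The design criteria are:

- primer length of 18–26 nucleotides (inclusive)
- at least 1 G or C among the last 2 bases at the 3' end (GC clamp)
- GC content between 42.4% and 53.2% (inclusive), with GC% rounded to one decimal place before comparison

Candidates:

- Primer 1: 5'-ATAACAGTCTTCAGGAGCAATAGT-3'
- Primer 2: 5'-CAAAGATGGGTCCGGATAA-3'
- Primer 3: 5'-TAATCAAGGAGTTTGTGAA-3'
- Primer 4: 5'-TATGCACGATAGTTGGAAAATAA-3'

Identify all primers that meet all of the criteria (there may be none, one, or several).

Primer 1 (24 nt, A=9 T=6 G=5 C=4): length 24 ✓; 3' end GT has 1 G/C ✓; GC 9/24 = 37.5%, outside 42.4–53.2% ✗ — fails.
Primer 2 (19 nt, A=7 T=3 G=6 C=3): length 19 ✓; 3' end AA has 0 G/C, need ≥1 ✗; GC 9/19 = 47.4% ✓ — fails.
Primer 3 (19 nt, A=7 T=6 G=5 C=1): length 19 ✓; 3' end AA has 0 G/C, need ≥1 ✗; GC 6/19 = 31.6%, outside 42.4–53.2% ✗ — fails.
Primer 4 (23 nt, A=10 T=6 G=5 C=2): length 23 ✓; 3' end AA has 0 G/C, need ≥1 ✗; GC 7/23 = 30.4%, outside 42.4–53.2% ✗ — fails.

None of the candidates satisfy all criteria.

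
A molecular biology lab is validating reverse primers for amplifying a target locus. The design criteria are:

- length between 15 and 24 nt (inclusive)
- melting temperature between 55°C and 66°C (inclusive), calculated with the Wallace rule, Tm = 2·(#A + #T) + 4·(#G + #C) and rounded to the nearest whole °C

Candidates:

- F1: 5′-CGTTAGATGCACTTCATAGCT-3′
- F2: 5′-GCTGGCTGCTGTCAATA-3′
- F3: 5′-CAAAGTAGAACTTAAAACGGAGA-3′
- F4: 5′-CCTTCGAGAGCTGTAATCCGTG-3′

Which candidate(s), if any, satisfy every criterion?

F1 and F3.

F1 (21 nt, A=5 T=7 G=4 C=5): length 21 ✓; Tm = 2·12 + 4·9 = 60°C ✓ — passes.
F2 (17 nt, A=3 T=5 G=5 C=4): length 17 ✓; Tm = 2·8 + 4·9 = 52°C, outside 55–66°C ✗ — fails.
F3 (23 nt, A=12 T=3 G=5 C=3): length 23 ✓; Tm = 2·15 + 4·8 = 62°C ✓ — passes.
F4 (22 nt, A=4 T=6 G=6 C=6): length 22 ✓; Tm = 2·10 + 4·12 = 68°C, outside 55–66°C ✗ — fails.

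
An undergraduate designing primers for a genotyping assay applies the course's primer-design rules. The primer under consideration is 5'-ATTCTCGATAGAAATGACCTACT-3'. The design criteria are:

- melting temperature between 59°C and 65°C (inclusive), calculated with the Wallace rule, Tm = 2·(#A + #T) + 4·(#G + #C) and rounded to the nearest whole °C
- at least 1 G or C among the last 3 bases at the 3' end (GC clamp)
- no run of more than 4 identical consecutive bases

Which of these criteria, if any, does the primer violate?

Base counts: A=8, T=7, G=3, C=5 (length 23).
Tm: Tm = 2·15 + 4·8 = 62°C ✓
GC clamp: 3' end ACT has 1 G/C ✓
homopolymer run: longest run = 3 ✓

Meets all criteria.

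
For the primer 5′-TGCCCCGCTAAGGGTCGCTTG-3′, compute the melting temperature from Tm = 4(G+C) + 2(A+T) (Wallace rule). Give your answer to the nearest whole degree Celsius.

70°C

Base counts: A=2, T=5, G=7, C=7 (length 21).
Tm = 2·(2+5) + 4·(7+7) = 2·7 + 4·14 = 14 + 56 = 70°C.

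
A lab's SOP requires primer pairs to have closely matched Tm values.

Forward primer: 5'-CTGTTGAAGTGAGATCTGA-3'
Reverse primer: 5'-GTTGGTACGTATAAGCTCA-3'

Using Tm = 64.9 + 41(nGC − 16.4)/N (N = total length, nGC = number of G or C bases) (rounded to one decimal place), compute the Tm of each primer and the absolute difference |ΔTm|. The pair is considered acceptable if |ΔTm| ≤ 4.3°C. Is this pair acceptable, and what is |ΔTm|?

|ΔTm| = 0.0°C; the pair is acceptable.

Forward: G+C = 8, N = 19 → Tm = 64.9 + 41·(8 − 16.4)/19 = 46.8°C.
Reverse: G+C = 8, N = 19 → Tm = 64.9 + 41·(8 − 16.4)/19 = 46.8°C.
|ΔTm| = |46.8 − 46.8| = 0.0°C, ≤ 4.3°C.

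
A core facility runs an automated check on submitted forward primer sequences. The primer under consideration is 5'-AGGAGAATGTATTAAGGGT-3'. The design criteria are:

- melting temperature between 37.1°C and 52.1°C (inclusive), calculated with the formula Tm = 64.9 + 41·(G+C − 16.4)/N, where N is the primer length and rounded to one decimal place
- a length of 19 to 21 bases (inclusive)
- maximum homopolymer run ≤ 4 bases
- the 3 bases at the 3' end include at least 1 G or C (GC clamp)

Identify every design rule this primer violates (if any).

Meets all criteria.

Base counts: A=7, T=5, G=7, C=0 (length 19).
Tm: Tm = 64.9 + 41·(7 − 16.4)/19 = 44.6°C ✓
length: length 19 ✓
homopolymer run: longest run = 3 ✓
GC clamp: 3' end GGT has 2 G/C ✓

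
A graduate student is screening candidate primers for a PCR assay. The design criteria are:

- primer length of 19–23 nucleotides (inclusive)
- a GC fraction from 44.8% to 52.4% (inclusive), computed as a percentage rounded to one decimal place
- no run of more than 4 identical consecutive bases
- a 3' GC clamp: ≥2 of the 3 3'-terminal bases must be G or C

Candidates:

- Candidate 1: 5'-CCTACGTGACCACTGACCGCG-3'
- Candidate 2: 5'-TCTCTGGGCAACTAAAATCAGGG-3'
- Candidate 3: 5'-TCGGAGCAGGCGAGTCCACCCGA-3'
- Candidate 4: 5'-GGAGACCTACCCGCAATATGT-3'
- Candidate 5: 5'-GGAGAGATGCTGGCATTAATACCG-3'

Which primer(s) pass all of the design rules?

Candidate 2 only.

Candidate 1 (21 nt, A=4 T=3 G=5 C=9): length 21 ✓; GC 14/21 = 66.7%, outside 44.8–52.4% ✗; longest run = 2 ✓; 3' end GCG has 3 G/C ✓ — fails.
Candidate 2 (23 nt, A=7 T=5 G=6 C=5): length 23 ✓; GC 11/23 = 47.8% ✓; longest run = 4 ✓; 3' end GGG has 3 G/C ✓ — passes.
Candidate 3 (23 nt, A=5 T=2 G=8 C=8): length 23 ✓; GC 16/23 = 69.6%, outside 44.8–52.4% ✗; longest run = 3 ✓; 3' end CGA has 2 G/C ✓ — fails.
Candidate 4 (21 nt, A=6 T=4 G=5 C=6): length 21 ✓; GC 11/21 = 52.4% ✓; longest run = 3 ✓; 3' end TGT has 1 G/C, need ≥2 ✗ — fails.
Candidate 5 (24 nt, A=7 T=5 G=8 C=4): length 24, outside 19–23 ✗; GC 12/24 = 50.0% ✓; longest run = 2 ✓; 3' end CCG has 3 G/C ✓ — fails.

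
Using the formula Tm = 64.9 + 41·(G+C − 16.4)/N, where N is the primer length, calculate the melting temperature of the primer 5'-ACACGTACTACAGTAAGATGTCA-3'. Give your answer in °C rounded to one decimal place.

51.7°C

Base counts: A=9, T=5, G=4, C=5; G+C = 9, N = 23.
Tm = 64.9 + 41·(9 − 16.4)/23 = 64.9 + -303.40/23 = 51.7°C.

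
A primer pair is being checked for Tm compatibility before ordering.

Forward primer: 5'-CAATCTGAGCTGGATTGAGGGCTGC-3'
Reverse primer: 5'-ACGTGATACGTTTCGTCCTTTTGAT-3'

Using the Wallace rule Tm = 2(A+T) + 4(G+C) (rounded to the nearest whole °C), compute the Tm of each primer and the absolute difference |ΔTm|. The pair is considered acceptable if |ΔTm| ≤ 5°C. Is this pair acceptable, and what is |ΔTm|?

Forward: A=5 T=6 G=9 C=5 → Tm = 2·11 + 4·14 = 78°C.
Reverse: A=4 T=11 G=5 C=5 → Tm = 2·15 + 4·10 = 70°C.
|ΔTm| = |78 − 70| = 8°C, > 5°C.

|ΔTm| = 8°C; the pair is not acceptable.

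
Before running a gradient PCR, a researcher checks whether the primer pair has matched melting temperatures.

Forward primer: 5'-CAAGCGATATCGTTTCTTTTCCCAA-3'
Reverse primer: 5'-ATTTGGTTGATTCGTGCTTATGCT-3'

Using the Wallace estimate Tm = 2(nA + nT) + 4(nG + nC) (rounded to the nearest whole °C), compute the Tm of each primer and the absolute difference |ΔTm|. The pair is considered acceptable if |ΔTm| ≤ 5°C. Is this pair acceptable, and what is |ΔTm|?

Forward: A=6 T=9 G=3 C=7 → Tm = 2·15 + 4·10 = 70°C.
Reverse: A=3 T=12 G=6 C=3 → Tm = 2·15 + 4·9 = 66°C.
|ΔTm| = |70 − 66| = 4°C, ≤ 5°C.

|ΔTm| = 4°C; the pair is acceptable.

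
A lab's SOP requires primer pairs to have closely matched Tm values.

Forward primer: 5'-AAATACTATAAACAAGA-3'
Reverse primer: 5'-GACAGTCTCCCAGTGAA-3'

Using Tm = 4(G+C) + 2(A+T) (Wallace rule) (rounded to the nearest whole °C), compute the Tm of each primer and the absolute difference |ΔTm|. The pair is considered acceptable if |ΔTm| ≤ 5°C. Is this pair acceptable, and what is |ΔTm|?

|ΔTm| = 12°C; the pair is not acceptable.

Forward: A=11 T=3 G=1 C=2 → Tm = 2·14 + 4·3 = 40°C.
Reverse: A=5 T=3 G=4 C=5 → Tm = 2·8 + 4·9 = 52°C.
|ΔTm| = |40 − 52| = 12°C, > 5°C.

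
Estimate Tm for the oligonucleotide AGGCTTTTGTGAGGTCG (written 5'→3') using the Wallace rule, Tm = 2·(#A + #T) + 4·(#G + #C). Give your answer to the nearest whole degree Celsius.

Base counts: A=2, T=6, G=7, C=2 (length 17).
Tm = 2·(2+6) + 4·(7+2) = 2·8 + 4·9 = 16 + 36 = 52°C.

52°C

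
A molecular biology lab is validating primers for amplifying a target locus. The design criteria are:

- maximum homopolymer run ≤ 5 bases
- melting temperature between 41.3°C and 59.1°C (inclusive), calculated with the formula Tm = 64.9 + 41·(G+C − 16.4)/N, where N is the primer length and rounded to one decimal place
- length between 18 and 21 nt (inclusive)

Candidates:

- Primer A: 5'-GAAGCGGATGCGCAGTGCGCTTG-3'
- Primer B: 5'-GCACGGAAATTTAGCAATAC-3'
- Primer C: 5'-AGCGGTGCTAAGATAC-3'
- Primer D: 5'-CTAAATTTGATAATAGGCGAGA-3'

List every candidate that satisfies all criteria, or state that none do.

Primer A (23 nt, A=4 T=4 G=10 C=5): longest run = 2 ✓; Tm = 64.9 + 41·(15 − 16.4)/23 = 62.4°C, outside 41.3–59.1°C ✗; length 23, outside 18–21 ✗ — fails.
Primer B (20 nt, A=8 T=4 G=4 C=4): longest run = 3 ✓; Tm = 64.9 + 41·(8 − 16.4)/20 = 47.7°C ✓; length 20 ✓ — passes.
Primer C (16 nt, A=5 T=3 G=5 C=3): longest run = 2 ✓; Tm = 64.9 + 41·(8 − 16.4)/16 = 43.4°C ✓; length 16, outside 18–21 ✗ — fails.
Primer D (22 nt, A=9 T=6 G=5 C=2): longest run = 3 ✓; Tm = 64.9 + 41·(7 − 16.4)/22 = 47.4°C ✓; length 22, outside 18–21 ✗ — fails.

Primer B only.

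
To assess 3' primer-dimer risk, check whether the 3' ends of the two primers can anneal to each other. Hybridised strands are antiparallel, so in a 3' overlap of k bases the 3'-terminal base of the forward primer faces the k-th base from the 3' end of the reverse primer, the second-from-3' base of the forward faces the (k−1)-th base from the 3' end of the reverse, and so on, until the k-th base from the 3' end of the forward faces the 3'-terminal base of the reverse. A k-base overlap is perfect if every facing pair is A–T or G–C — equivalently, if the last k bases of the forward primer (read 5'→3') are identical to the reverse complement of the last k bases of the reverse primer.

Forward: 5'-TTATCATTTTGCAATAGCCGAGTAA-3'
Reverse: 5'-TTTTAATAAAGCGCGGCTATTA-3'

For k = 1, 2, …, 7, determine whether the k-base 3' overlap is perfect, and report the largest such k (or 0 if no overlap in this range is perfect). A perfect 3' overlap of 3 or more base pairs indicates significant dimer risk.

Last 7 bases (5'→3') — forward …CGAGTAA, reverse …GCTATTA.
Reverse complement of the reverse primer's last 7 bases: TAATAGC; its first k bases are the reverse complement of the reverse primer's last k bases, so a perfect k-base overlap needs the forward primer's last k bases to equal them.
Comparing (forward last k vs required): k=1: A vs T ✗; k=2: AA vs TA ✗; k=3: TAA vs TAA ✓; k=4: GTAA vs TAAT ✗; k=5: AGTAA vs TAATA ✗; k=6: GAGTAA vs TAATAG ✗; k=7: CGAGTAA vs TAATAGC ✗.
Only k = 3 is perfect, so the longest perfect 3' overlap is 3.

Longest perfect overlap: 3 complementary base pairs; significant dimer risk (threshold 3).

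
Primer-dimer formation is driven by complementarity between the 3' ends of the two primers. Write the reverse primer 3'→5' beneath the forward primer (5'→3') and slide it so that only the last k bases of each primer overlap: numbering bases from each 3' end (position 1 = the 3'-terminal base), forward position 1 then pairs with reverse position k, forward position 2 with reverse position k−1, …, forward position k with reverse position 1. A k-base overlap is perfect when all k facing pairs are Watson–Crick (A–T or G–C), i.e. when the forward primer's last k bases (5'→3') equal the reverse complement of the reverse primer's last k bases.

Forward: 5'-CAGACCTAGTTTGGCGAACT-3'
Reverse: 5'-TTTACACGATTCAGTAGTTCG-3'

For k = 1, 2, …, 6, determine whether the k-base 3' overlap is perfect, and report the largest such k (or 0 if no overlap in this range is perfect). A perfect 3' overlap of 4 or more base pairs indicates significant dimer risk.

Longest perfect overlap: 6 complementary base pairs; significant dimer risk (threshold 4).

Last 6 bases (5'→3') — forward …CGAACT, reverse …AGTTCG.
Reverse complement of the reverse primer's last 6 bases: CGAACT; its first k bases are the reverse complement of the reverse primer's last k bases, so a perfect k-base overlap needs the forward primer's last k bases to equal them.
Comparing (forward last k vs required): k=1: T vs C ✗; k=2: CT vs CG ✗; k=3: ACT vs CGA ✗; k=4: AACT vs CGAA ✗; k=5: GAACT vs CGAAC ✗; k=6: CGAACT vs CGAACT ✓.
Only k = 6 is perfect, so the longest perfect 3' overlap is 6.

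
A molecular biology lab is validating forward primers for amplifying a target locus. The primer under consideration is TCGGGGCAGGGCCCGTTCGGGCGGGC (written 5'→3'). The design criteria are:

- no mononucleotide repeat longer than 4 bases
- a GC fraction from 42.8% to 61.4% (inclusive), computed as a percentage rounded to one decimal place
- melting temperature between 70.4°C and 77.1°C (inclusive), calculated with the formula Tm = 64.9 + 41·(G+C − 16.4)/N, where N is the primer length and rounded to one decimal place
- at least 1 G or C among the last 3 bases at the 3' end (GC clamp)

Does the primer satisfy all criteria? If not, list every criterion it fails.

Fails: GC content.

Base counts: A=1, T=3, G=14, C=8 (length 26).
homopolymer run: longest run = 4 ✓
GC content: GC 22/26 = 84.6%, outside 42.8–61.4% ✗
Tm: Tm = 64.9 + 41·(22 − 16.4)/26 = 73.7°C ✓
GC clamp: 3' end GGC has 3 G/C ✓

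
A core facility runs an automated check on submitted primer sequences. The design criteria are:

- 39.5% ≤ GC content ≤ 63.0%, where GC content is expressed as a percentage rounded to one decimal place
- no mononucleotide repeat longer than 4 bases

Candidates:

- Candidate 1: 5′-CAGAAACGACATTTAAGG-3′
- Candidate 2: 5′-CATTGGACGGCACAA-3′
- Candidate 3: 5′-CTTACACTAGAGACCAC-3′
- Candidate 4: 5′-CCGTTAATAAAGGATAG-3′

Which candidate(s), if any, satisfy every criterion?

Candidate 2 and Candidate 3.

Candidate 1 (18 nt, A=8 T=3 G=4 C=3): GC 7/18 = 38.9%, outside 39.5–63.0% ✗; longest run = 3 ✓ — fails.
Candidate 2 (15 nt, A=5 T=2 G=4 C=4): GC 8/15 = 53.3% ✓; longest run = 2 ✓ — passes.
Candidate 3 (17 nt, A=6 T=3 G=2 C=6): GC 8/17 = 47.1% ✓; longest run = 2 ✓ — passes.
Candidate 4 (17 nt, A=7 T=4 G=4 C=2): GC 6/17 = 35.3%, outside 39.5–63.0% ✗; longest run = 3 ✓ — fails.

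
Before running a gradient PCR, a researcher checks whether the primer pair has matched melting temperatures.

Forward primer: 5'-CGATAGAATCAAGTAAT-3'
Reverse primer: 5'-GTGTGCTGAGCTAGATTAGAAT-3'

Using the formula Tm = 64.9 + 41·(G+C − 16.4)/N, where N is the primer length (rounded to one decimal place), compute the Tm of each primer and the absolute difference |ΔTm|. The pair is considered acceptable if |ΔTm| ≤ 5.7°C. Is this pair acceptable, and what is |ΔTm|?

|ΔTm| = 13.7°C; the pair is not acceptable.

Forward: G+C = 5, N = 17 → Tm = 64.9 + 41·(5 − 16.4)/17 = 37.4°C.
Reverse: G+C = 9, N = 22 → Tm = 64.9 + 41·(9 − 16.4)/22 = 51.1°C.
|ΔTm| = |37.4 − 51.1| = 13.7°C, > 5.7°C.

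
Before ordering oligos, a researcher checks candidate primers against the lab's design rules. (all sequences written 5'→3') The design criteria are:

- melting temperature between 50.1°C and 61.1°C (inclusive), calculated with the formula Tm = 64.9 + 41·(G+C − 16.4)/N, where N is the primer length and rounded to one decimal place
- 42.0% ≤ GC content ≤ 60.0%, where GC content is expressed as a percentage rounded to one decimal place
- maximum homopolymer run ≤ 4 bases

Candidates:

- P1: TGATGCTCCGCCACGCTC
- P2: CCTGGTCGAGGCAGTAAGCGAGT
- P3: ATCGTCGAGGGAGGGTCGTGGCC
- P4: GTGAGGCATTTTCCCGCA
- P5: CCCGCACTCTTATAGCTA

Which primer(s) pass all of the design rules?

P1 (18 nt, A=2 T=4 G=4 C=8): Tm = 64.9 + 41·(12 − 16.4)/18 = 54.9°C ✓; GC 12/18 = 66.7%, outside 42.0–60.0% ✗; longest run = 2 ✓ — fails.
P2 (23 nt, A=5 T=4 G=9 C=5): Tm = 64.9 + 41·(14 − 16.4)/23 = 60.6°C ✓; GC 14/23 = 60.9%, outside 42.0–60.0% ✗; longest run = 2 ✓ — fails.
P3 (23 nt, A=3 T=4 G=11 C=5): Tm = 64.9 + 41·(16 − 16.4)/23 = 64.2°C, outside 50.1–61.1°C ✗; GC 16/23 = 69.6%, outside 42.0–60.0% ✗; longest run = 3 ✓ — fails.
P4 (18 nt, A=3 T=5 G=5 C=5): Tm = 64.9 + 41·(10 − 16.4)/18 = 50.3°C ✓; GC 10/18 = 55.6% ✓; longest run = 4 ✓ — passes.
P5 (18 nt, A=4 T=5 G=2 C=7): Tm = 64.9 + 41·(9 − 16.4)/18 = 48.0°C, outside 50.1–61.1°C ✗; GC 9/18 = 50.0% ✓; longest run = 3 ✓ — fails.

P4 only.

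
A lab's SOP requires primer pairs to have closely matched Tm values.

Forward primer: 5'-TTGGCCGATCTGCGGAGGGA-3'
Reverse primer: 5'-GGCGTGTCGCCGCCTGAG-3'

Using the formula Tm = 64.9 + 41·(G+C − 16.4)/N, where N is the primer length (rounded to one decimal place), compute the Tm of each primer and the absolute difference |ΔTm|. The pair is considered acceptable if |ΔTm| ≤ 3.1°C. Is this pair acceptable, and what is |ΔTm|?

Forward: G+C = 13, N = 20 → Tm = 64.9 + 41·(13 − 16.4)/20 = 57.9°C.
Reverse: G+C = 14, N = 18 → Tm = 64.9 + 41·(14 − 16.4)/18 = 59.4°C.
|ΔTm| = |57.9 − 59.4| = 1.5°C, ≤ 3.1°C.

|ΔTm| = 1.5°C; the pair is acceptable.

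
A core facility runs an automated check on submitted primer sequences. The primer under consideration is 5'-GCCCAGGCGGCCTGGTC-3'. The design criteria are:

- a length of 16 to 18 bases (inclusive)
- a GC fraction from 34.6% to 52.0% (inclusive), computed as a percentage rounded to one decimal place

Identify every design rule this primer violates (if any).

Base counts: A=1, T=2, G=7, C=7 (length 17).
length: length 17 ✓
GC content: GC 14/17 = 82.4%, outside 34.6–52.0% ✗

Fails: GC content.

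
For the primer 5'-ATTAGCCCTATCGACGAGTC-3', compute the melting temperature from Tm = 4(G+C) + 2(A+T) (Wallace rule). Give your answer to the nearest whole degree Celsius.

Base counts: A=5, T=5, G=4, C=6 (length 20).
Tm = 2·(5+5) + 4·(4+6) = 2·10 + 4·10 = 20 + 40 = 60°C.

60°C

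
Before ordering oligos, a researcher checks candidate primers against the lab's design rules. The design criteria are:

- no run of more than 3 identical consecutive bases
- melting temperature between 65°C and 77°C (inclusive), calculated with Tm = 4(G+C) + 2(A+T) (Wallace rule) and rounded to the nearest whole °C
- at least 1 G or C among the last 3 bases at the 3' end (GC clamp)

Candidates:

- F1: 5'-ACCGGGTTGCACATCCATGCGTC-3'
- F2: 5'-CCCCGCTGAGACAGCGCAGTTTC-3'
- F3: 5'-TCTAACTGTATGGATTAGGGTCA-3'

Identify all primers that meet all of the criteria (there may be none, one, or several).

F1 only.

F1 (23 nt, A=4 T=5 G=6 C=8): longest run = 3 ✓; Tm = 2·9 + 4·14 = 74°C ✓; 3' end GTC has 2 G/C ✓ — passes.
F2 (23 nt, A=4 T=4 G=6 C=9): longest run = 4, exceeds 3 ✗; Tm = 2·8 + 4·15 = 76°C ✓; 3' end TTC has 1 G/C ✓ — fails.
F3 (23 nt, A=6 T=8 G=6 C=3): longest run = 3 ✓; Tm = 2·14 + 4·9 = 64°C, outside 65–77°C ✗; 3' end TCA has 1 G/C ✓ — fails.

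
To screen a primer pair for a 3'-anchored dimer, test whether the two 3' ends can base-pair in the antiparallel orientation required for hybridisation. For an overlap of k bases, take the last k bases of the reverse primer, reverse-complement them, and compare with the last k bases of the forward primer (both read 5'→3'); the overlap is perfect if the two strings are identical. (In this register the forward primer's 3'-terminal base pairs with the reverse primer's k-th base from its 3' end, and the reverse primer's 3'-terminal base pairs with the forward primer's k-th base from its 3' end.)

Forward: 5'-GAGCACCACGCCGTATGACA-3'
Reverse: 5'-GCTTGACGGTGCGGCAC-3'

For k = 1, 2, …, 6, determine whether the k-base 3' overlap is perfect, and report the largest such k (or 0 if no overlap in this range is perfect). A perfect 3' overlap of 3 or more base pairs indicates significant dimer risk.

Longest perfect overlap: 0 complementary base pairs; below the dimer-risk threshold (threshold 3).

Last 6 bases (5'→3') — forward …ATGACA, reverse …CGGCAC.
Reverse complement of the reverse primer's last 6 bases: GTGCCG; its first k bases are the reverse complement of the reverse primer's last k bases, so a perfect k-base overlap needs the forward primer's last k bases to equal them.
Comparing (forward last k vs required): k=1: A vs G ✗; k=2: CA vs GT ✗; k=3: ACA vs GTG ✗; k=4: GACA vs GTGC ✗; k=5: TGACA vs GTGCC ✗; k=6: ATGACA vs GTGCCG ✗.
No overlap length from 1 to 6 is perfect, so the longest perfect 3' overlap is 0.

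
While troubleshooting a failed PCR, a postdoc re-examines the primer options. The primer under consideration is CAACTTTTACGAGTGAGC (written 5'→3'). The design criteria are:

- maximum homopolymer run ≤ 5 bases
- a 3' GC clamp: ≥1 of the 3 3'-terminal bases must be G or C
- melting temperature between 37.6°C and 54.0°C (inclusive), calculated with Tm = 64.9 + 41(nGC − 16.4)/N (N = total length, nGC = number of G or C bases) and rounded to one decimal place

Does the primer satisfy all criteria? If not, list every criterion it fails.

Base counts: A=5, T=5, G=4, C=4 (length 18).
homopolymer run: longest run = 4 ✓
GC clamp: 3' end AGC has 2 G/C ✓
Tm: Tm = 64.9 + 41·(8 − 16.4)/18 = 45.8°C ✓

Meets all criteria.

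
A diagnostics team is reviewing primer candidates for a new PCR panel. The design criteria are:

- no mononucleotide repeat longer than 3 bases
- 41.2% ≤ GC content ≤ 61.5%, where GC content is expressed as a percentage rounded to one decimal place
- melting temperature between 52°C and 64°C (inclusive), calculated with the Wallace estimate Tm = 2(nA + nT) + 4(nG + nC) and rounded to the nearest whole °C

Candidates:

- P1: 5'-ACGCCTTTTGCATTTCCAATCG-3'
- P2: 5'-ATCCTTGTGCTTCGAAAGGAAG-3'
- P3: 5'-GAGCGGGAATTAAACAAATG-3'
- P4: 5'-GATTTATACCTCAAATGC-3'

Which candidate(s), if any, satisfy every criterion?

P1 (22 nt, A=4 T=8 G=3 C=7): longest run = 4, exceeds 3 ✗; GC 10/22 = 45.5% ✓; Tm = 2·12 + 4·10 = 64°C ✓ — fails.
P2 (22 nt, A=6 T=6 G=6 C=4): longest run = 3 ✓; GC 10/22 = 45.5% ✓; Tm = 2·12 + 4·10 = 64°C ✓ — passes.
P3 (20 nt, A=9 T=3 G=6 C=2): longest run = 3 ✓; GC 8/20 = 40.0%, outside 41.2–61.5% ✗; Tm = 2·12 + 4·8 = 56°C ✓ — fails.
P4 (18 nt, A=6 T=6 G=2 C=4): longest run = 3 ✓; GC 6/18 = 33.3%, outside 41.2–61.5% ✗; Tm = 2·12 + 4·6 = 48°C, outside 52–64°C ✗ — fails.

P2 only.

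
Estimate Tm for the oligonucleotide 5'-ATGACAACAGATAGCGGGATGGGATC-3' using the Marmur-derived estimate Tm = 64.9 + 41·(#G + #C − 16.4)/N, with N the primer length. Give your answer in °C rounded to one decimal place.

59.5°C

Base counts: A=9, T=4, G=9, C=4; G+C = 13, N = 26.
Tm = 64.9 + 41·(13 − 16.4)/26 = 64.9 + -139.40/26 = 59.5°C.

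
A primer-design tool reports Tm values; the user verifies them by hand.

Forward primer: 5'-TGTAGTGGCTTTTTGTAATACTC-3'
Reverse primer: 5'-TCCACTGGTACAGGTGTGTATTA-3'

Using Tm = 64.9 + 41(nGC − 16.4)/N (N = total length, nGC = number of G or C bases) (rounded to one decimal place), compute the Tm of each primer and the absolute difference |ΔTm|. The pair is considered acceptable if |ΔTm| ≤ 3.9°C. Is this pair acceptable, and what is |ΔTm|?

Forward: G+C = 8, N = 23 → Tm = 64.9 + 41·(8 − 16.4)/23 = 49.9°C.
Reverse: G+C = 10, N = 23 → Tm = 64.9 + 41·(10 − 16.4)/23 = 53.5°C.
|ΔTm| = |49.9 − 53.5| = 3.6°C, ≤ 3.9°C.

|ΔTm| = 3.6°C; the pair is acceptable.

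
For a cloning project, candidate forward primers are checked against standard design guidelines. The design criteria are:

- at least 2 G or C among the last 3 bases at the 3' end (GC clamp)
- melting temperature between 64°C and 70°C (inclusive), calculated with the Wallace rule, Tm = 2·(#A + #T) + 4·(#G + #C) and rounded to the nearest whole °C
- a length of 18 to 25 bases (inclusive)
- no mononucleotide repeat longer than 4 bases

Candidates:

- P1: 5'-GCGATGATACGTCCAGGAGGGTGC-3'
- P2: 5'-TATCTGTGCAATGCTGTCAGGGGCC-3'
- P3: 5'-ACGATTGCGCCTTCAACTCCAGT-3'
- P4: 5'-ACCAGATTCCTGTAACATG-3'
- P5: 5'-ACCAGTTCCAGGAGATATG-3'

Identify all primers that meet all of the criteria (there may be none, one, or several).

None of the candidates satisfy all criteria.

P1 (24 nt, A=5 T=4 G=10 C=5): 3' end TGC has 2 G/C ✓; Tm = 2·9 + 4·15 = 78°C, outside 64–70°C ✗; length 24 ✓; longest run = 3 ✓ — fails.
P2 (25 nt, A=4 T=7 G=8 C=6): 3' end GCC has 3 G/C ✓; Tm = 2·11 + 4·14 = 78°C, outside 64–70°C ✗; length 25 ✓; longest run = 4 ✓ — fails.
P3 (23 nt, A=5 T=6 G=4 C=8): 3' end AGT has 1 G/C, need ≥2 ✗; Tm = 2·11 + 4·12 = 70°C ✓; length 23 ✓; longest run = 2 ✓ — fails.
P4 (19 nt, A=6 T=5 G=3 C=5): 3' end ATG has 1 G/C, need ≥2 ✗; Tm = 2·11 + 4·8 = 54°C, outside 64–70°C ✗; length 19 ✓; longest run = 2 ✓ — fails.
P5 (19 nt, A=6 T=4 G=5 C=4): 3' end ATG has 1 G/C, need ≥2 ✗; Tm = 2·10 + 4·9 = 56°C, outside 64–70°C ✗; length 19 ✓; longest run = 2 ✓ — fails.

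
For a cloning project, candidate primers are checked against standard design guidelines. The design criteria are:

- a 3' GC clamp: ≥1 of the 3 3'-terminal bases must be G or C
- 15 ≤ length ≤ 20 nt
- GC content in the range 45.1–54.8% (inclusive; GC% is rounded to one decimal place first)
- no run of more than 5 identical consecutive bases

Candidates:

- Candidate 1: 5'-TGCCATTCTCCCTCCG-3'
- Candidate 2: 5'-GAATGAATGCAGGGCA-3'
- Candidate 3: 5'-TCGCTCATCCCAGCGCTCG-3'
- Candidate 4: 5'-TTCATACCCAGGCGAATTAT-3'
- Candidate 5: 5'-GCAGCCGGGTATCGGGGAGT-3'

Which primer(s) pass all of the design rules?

Candidate 1 (16 nt, A=1 T=5 G=2 C=8): 3' end CCG has 3 G/C ✓; length 16 ✓; GC 10/16 = 62.5%, outside 45.1–54.8% ✗; longest run = 3 ✓ — fails.
Candidate 2 (16 nt, A=6 T=2 G=6 C=2): 3' end GCA has 2 G/C ✓; length 16 ✓; GC 8/16 = 50.0% ✓; longest run = 3 ✓ — passes.
Candidate 3 (19 nt, A=2 T=4 G=4 C=9): 3' end TCG has 2 G/C ✓; length 19 ✓; GC 13/19 = 68.4%, outside 45.1–54.8% ✗; longest run = 3 ✓ — fails.
Candidate 4 (20 nt, A=6 T=6 G=3 C=5): 3' end TAT has 0 G/C, need ≥1 ✗; length 20 ✓; GC 8/20 = 40.0%, outside 45.1–54.8% ✗; longest run = 3 ✓ — fails.
Candidate 5 (20 nt, A=3 T=3 G=10 C=4): 3' end AGT has 1 G/C ✓; length 20 ✓; GC 14/20 = 70.0%, outside 45.1–54.8% ✗; longest run = 4 ✓ — fails.

Candidate 2 only.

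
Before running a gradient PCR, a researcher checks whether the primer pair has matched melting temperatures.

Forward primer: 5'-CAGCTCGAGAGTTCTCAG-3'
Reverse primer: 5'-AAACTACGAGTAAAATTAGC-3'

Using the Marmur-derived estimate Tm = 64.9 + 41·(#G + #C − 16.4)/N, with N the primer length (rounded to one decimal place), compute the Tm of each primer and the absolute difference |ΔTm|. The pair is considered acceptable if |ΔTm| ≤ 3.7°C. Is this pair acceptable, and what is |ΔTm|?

|ΔTm| = 6.7°C; the pair is not acceptable.

Forward: G+C = 10, N = 18 → Tm = 64.9 + 41·(10 − 16.4)/18 = 50.3°C.
Reverse: G+C = 6, N = 20 → Tm = 64.9 + 41·(6 − 16.4)/20 = 43.6°C.
|ΔTm| = |50.3 − 43.6| = 6.7°C, > 3.7°C.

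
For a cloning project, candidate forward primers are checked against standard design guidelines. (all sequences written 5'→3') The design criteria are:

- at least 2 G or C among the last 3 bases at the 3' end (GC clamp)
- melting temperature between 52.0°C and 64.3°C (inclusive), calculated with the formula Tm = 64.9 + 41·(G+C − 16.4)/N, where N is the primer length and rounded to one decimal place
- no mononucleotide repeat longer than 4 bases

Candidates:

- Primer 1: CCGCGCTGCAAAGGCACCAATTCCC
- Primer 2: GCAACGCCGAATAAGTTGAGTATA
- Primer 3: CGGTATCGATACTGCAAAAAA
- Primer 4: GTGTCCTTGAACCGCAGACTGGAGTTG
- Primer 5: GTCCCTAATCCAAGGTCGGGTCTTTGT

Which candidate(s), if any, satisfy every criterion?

Primer 1 only.

Primer 1 (25 nt, A=6 T=3 G=5 C=11): 3' end CCC has 3 G/C ✓; Tm = 64.9 + 41·(16 − 16.4)/25 = 64.2°C ✓; longest run = 3 ✓ — passes.
Primer 2 (24 nt, A=9 T=5 G=6 C=4): 3' end ATA has 0 G/C, need ≥2 ✗; Tm = 64.9 + 41·(10 − 16.4)/24 = 54.0°C ✓; longest run = 2 ✓ — fails.
Primer 3 (21 nt, A=9 T=4 G=4 C=4): 3' end AAA has 0 G/C, need ≥2 ✗; Tm = 64.9 + 41·(8 − 16.4)/21 = 48.5°C, outside 52.0–64.3°C ✗; longest run = 6, exceeds 4 ✗ — fails.
Primer 4 (27 nt, A=5 T=7 G=9 C=6): 3' end TTG has 1 G/C, need ≥2 ✗; Tm = 64.9 + 41·(15 − 16.4)/27 = 62.8°C ✓; longest run = 2 ✓ — fails.
Primer 5 (27 nt, A=4 T=9 G=7 C=7): 3' end TGT has 1 G/C, need ≥2 ✗; Tm = 64.9 + 41·(14 − 16.4)/27 = 61.3°C ✓; longest run = 3 ✓ — fails.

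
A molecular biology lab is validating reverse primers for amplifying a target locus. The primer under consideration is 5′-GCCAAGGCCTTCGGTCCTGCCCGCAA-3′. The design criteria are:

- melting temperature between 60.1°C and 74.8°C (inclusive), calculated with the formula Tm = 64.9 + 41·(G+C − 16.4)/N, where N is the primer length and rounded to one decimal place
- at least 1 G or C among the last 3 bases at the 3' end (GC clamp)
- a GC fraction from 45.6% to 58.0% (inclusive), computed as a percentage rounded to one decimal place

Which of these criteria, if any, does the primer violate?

Fails: GC content.

Base counts: A=4, T=4, G=7, C=11 (length 26).
Tm: Tm = 64.9 + 41·(18 − 16.4)/26 = 67.4°C ✓
GC clamp: 3' end CAA has 1 G/C ✓
GC content: GC 18/26 = 69.2%, outside 45.6–58.0% ✗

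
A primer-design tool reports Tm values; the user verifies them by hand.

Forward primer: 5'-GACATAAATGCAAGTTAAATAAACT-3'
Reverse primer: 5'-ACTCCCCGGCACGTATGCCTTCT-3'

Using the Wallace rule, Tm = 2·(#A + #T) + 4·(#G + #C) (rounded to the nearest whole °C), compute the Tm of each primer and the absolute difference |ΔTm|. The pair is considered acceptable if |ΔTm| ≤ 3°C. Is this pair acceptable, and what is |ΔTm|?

|ΔTm| = 12°C; the pair is not acceptable.

Forward: A=13 T=6 G=3 C=3 → Tm = 2·19 + 4·6 = 62°C.
Reverse: A=3 T=6 G=4 C=10 → Tm = 2·9 + 4·14 = 74°C.
|ΔTm| = |62 − 74| = 12°C, > 3°C.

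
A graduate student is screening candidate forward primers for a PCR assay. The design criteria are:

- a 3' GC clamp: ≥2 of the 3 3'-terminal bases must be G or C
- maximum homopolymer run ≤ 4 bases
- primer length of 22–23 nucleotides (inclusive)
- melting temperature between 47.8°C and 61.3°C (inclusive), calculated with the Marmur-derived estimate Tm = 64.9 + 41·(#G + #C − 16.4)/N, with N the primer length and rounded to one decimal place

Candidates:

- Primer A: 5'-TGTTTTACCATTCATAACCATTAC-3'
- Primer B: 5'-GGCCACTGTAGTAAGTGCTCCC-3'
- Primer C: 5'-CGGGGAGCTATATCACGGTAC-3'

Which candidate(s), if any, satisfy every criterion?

Primer B only.

Primer A (24 nt, A=7 T=10 G=1 C=6): 3' end TAC has 1 G/C, need ≥2 ✗; longest run = 4 ✓; length 24, outside 22–23 ✗; Tm = 64.9 + 41·(7 − 16.4)/24 = 48.8°C ✓ — fails.
Primer B (22 nt, A=4 T=5 G=6 C=7): 3' end CCC has 3 G/C ✓; longest run = 3 ✓; length 22 ✓; Tm = 64.9 + 41·(13 − 16.4)/22 = 58.6°C ✓ — passes.
Primer C (21 nt, A=5 T=4 G=7 C=5): 3' end TAC has 1 G/C, need ≥2 ✗; longest run = 4 ✓; length 21, outside 22–23 ✗; Tm = 64.9 + 41·(12 − 16.4)/21 = 56.3°C ✓ — fails.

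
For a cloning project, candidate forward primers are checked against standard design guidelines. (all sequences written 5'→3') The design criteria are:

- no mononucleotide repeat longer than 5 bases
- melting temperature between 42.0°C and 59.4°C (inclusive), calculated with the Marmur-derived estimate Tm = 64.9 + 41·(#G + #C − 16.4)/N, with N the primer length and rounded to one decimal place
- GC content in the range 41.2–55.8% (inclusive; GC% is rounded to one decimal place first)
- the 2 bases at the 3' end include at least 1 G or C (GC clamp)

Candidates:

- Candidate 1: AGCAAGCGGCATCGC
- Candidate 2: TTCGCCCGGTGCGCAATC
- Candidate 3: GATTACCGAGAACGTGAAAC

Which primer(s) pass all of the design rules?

Candidate 3 only.

Candidate 1 (15 nt, A=4 T=1 G=5 C=5): longest run = 2 ✓; Tm = 64.9 + 41·(10 − 16.4)/15 = 47.4°C ✓; GC 10/15 = 66.7%, outside 41.2–55.8% ✗; 3' end GC has 2 G/C ✓ — fails.
Candidate 2 (18 nt, A=2 T=4 G=5 C=7): longest run = 3 ✓; Tm = 64.9 + 41·(12 − 16.4)/18 = 54.9°C ✓; GC 12/18 = 66.7%, outside 41.2–55.8% ✗; 3' end TC has 1 G/C ✓ — fails.
Candidate 3 (20 nt, A=8 T=3 G=5 C=4): longest run = 3 ✓; Tm = 64.9 + 41·(9 − 16.4)/20 = 49.7°C ✓; GC 9/20 = 45.0% ✓; 3' end AC has 1 G/C ✓ — passes.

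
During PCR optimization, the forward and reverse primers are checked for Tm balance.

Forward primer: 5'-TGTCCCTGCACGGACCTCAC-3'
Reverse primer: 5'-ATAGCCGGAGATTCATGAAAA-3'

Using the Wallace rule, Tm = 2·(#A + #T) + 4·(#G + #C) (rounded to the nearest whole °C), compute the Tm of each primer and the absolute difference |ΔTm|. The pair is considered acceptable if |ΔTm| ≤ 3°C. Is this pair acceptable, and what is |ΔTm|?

Forward: A=3 T=4 G=4 C=9 → Tm = 2·7 + 4·13 = 66°C.
Reverse: A=9 T=4 G=5 C=3 → Tm = 2·13 + 4·8 = 58°C.
|ΔTm| = |66 − 58| = 8°C, > 3°C.

|ΔTm| = 8°C; the pair is not acceptable.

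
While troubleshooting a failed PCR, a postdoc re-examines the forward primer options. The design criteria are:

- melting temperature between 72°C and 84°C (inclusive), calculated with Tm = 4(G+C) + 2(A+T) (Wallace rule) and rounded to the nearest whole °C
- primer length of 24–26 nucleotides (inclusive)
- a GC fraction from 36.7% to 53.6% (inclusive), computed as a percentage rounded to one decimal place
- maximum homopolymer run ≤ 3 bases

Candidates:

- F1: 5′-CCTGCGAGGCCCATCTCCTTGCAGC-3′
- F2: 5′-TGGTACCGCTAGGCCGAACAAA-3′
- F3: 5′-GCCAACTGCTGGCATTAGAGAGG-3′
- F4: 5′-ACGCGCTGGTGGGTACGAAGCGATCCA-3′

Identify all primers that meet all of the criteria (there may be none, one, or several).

None of the candidates satisfy all criteria.

F1 (25 nt, A=3 T=5 G=6 C=11): Tm = 2·8 + 4·17 = 84°C ✓; length 25 ✓; GC 17/25 = 68.0%, outside 36.7–53.6% ✗; longest run = 3 ✓ — fails.
F2 (22 nt, A=7 T=3 G=6 C=6): Tm = 2·10 + 4·12 = 68°C, outside 72–84°C ✗; length 22, outside 24–26 ✗; GC 12/22 = 54.5%, outside 36.7–53.6% ✗; longest run = 3 ✓ — fails.
F3 (23 nt, A=6 T=4 G=8 C=5): Tm = 2·10 + 4·13 = 72°C ✓; length 23, outside 24–26 ✗; GC 13/23 = 56.5%, outside 36.7–53.6% ✗; longest run = 2 ✓ — fails.
F4 (27 nt, A=6 T=4 G=10 C=7): Tm = 2·10 + 4·17 = 88°C, outside 72–84°C ✗; length 27, outside 24–26 ✗; GC 17/27 = 63.0%, outside 36.7–53.6% ✗; longest run = 3 ✓ — fails.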